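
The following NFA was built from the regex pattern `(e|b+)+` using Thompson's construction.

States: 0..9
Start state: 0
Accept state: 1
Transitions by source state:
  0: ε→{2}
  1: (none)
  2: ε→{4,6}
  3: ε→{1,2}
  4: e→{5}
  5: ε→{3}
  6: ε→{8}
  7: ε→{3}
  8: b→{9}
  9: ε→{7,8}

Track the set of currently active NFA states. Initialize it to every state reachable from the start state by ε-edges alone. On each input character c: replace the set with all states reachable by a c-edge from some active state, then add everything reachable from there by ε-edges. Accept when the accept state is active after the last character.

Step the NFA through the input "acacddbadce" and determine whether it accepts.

Answer: REJECT

Derivation:
initial (ε-close {0}): {0,2,4,6,8}
'a' @ 1: {}  — state set empty
rest 'cacddbadce' ignored (set empty)
final: {}; accept 1 not in set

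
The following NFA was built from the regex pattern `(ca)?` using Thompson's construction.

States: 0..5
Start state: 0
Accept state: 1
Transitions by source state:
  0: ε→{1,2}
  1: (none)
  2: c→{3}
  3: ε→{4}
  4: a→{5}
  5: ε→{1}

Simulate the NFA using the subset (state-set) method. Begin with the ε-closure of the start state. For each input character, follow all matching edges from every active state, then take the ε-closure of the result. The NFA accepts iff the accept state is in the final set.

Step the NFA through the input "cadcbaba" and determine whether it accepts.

initial (ε-close {0}): {0,1,2}
'c' @ 1: {3,4}
'a' @ 2: {1,5}  [accepting]
'd' @ 3: {}  — state set empty
rest 'cbaba' ignored (set empty)
after full input: {}  (accept=1 not in)

Answer: REJECT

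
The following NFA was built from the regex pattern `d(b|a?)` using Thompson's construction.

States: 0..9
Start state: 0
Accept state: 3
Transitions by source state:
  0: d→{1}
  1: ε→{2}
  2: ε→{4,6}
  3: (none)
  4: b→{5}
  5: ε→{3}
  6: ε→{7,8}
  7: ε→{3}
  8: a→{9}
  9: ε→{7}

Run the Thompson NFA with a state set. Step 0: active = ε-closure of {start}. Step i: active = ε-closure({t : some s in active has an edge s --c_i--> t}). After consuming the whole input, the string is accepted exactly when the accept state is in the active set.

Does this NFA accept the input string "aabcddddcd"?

Answer: REJECT

Trace:
start: ε-closure({0}) = {0}
'a' @ 1: {}  — state set empty
rest 'abcddddcd' ignored (set empty)
after full input: {}  (accept=3 not in)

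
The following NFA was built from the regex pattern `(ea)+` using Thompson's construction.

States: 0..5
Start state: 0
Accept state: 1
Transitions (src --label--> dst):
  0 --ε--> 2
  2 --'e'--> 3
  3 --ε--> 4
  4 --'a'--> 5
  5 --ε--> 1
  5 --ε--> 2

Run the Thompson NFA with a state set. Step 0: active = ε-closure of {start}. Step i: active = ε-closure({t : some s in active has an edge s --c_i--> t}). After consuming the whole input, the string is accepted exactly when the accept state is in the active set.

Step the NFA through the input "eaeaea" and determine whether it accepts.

Answer: ACCEPT

Derivation:
S₀ = ε-closure({0}) = {0,2}
'e' @ 1: {3,4}
'a' @ 2: {1,2,5}  (accept∈set)
'e' @ 3: {3,4}
'a' @ 4: {1,2,5}  (accept∈set)
'e' @ 5: {3,4}
'a' @ 6: {1,2,5}  (accept∈set)
after full input: {1,2,5}  (accept=1 in)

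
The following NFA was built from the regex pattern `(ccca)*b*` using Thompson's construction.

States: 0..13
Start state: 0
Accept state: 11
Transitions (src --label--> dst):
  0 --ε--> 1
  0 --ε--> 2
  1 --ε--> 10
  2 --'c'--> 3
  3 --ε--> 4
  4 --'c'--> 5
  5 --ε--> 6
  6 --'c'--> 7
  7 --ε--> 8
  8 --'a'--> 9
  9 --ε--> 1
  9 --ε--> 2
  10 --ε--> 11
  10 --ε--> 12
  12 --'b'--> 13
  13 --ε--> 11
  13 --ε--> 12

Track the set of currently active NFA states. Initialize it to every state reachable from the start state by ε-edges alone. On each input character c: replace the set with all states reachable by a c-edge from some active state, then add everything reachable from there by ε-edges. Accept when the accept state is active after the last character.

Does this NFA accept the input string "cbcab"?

Answer: REJECT

Derivation:
start: ε-closure({0}) = {0,1,2,10,11,12}
'c' @ 1: {3,4}
'b' @ 2: {}  — dead — no transitions
rest 'cab' ignored (set empty)
end set {} — state 11 not in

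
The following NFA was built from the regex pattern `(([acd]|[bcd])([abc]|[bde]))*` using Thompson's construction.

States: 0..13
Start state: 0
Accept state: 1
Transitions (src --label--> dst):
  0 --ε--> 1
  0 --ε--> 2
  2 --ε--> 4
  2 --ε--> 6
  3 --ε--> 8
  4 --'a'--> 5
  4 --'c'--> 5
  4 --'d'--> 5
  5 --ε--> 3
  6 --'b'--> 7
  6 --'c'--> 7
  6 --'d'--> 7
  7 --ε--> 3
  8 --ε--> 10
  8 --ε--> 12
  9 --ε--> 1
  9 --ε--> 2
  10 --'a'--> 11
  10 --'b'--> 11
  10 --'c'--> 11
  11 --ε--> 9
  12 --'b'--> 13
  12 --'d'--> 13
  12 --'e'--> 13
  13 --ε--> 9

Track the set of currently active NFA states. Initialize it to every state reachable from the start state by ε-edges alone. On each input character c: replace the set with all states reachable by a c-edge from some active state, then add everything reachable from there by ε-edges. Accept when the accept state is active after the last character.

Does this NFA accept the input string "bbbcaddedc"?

initial (ε-close {0}): {0,1,2,4,6}
'b' @ 1: {3,7,8,10,12}
'b' @ 2: {1,2,4,6,9,11,13}  ✓accept
'b' @ 3: {3,7,8,10,12}
'c' @ 4: {1,2,4,6,9,11}  ✓accept
'a' @ 5: {3,5,8,10,12}
'd' @ 6: {1,2,4,6,9,13}  ✓accept
'd' @ 7: {3,5,7,8,10,12}
'e' @ 8: {1,2,4,6,9,13}  ✓accept
'd' @ 9: {3,5,7,8,10,12}
'c' @ 10: {1,2,4,6,9,11}  ✓accept
final: {1,2,4,6,9,11}; accept 1 in set

Answer: ACCEPT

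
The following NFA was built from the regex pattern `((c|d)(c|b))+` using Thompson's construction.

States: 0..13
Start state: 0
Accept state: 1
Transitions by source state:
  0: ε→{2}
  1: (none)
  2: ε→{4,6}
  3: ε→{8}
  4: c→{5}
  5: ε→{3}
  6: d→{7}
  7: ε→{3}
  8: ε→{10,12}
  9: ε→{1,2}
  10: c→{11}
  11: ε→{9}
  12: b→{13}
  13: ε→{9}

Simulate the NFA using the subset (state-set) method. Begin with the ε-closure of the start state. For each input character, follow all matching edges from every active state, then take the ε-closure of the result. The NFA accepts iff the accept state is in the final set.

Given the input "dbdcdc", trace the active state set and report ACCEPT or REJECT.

start: ε-closure({0}) = {0,2,4,6}
'd' @ 1: {3,7,8,10,12}
'b' @ 2: {1,2,4,6,9,13}  (accept∈set)
'd' @ 3: {3,7,8,10,12}
'c' @ 4: {1,2,4,6,9,11}  (accept∈set)
'd' @ 5: {3,7,8,10,12}
'c' @ 6: {1,2,4,6,9,11}  (accept∈set)
end set {1,2,4,6,9,11} — state 1 in

Answer: ACCEPT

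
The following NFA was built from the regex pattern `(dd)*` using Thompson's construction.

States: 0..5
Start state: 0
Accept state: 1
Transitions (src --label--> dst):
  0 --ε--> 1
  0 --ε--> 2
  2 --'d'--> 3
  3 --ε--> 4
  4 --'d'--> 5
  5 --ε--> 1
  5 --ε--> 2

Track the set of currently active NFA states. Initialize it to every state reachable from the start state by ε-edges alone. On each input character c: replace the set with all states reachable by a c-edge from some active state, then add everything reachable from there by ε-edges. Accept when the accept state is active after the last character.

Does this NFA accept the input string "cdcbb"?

Answer: REJECT

Derivation:
start: ε-closure({0}) = {0,1,2}
'c' @ 1: {}  — no active states
rest 'dcbb' ignored (set empty)
after full input: {}  (accept=1 not in)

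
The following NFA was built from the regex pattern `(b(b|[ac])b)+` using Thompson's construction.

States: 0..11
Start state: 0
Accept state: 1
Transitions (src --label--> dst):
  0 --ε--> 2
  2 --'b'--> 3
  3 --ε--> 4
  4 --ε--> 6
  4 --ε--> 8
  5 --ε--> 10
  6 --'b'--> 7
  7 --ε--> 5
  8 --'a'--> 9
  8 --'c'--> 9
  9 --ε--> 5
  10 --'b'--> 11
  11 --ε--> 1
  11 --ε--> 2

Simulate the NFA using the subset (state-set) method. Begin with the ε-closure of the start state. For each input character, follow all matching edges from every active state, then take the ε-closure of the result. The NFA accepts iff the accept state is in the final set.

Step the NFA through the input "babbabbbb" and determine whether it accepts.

S₀ = ε-closure({0}) = {0,2}
'b' @ 1: {3,4,6,8}
'a' @ 2: {5,9,10}
'b' @ 3: {1,2,11}  ✓accept
'b' @ 4: {3,4,6,8}
'a' @ 5: {5,9,10}
'b' @ 6: {1,2,11}  ✓accept
'b' @ 7: {3,4,6,8}
'b' @ 8: {5,7,10}
'b' @ 9: {1,2,11}  ✓accept
end set {1,2,11} — state 1 in

Answer: ACCEPT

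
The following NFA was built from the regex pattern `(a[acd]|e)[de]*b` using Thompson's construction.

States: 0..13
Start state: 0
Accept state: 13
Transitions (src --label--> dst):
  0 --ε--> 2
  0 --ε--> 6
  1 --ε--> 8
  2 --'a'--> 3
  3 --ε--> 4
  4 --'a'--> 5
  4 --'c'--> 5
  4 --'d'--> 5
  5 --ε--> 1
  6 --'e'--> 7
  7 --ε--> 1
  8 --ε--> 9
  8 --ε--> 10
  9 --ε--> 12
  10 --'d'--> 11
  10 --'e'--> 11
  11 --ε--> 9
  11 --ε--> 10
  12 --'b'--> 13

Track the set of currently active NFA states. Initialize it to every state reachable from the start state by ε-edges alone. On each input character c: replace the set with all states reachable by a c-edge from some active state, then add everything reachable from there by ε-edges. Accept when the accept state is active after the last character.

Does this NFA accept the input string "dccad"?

initial (ε-close {0}): {0,2,6}
'd' @ 1: {}  — no active states
rest 'ccad' ignored (set empty)
final: {}; accept 13 not in set

Answer: REJECT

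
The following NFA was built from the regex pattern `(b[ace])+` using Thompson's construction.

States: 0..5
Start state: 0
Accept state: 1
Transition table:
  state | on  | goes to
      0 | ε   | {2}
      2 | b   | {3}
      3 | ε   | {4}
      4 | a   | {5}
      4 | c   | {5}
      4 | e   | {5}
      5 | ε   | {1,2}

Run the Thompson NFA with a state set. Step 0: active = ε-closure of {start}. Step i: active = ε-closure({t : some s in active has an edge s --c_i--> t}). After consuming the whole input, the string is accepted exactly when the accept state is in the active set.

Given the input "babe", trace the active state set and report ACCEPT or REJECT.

initial (ε-close {0}): {0,2}
'b' @ 1: {3,4}
'a' @ 2: {1,2,5}  ✓accept
'b' @ 3: {3,4}
'e' @ 4: {1,2,5}  ✓accept
final: {1,2,5}; accept 1 in set

Answer: ACCEPT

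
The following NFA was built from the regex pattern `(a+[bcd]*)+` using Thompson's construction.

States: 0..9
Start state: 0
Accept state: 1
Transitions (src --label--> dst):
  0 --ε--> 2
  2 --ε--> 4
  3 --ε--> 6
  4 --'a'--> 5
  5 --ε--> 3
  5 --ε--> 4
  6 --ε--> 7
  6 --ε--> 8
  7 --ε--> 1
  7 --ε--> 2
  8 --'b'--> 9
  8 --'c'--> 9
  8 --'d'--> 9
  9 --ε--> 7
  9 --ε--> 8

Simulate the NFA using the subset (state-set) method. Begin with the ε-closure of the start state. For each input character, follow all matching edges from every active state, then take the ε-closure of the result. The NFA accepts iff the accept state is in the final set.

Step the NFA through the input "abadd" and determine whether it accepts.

start: ε-closure({0}) = {0,2,4}
'a' @ 1: {1,2,3,4,5,6,7,8}  [accepting]
'b' @ 2: {1,2,4,7,8,9}  [accepting]
'a' @ 3: {1,2,3,4,5,6,7,8}  [accepting]
'd' @ 4: {1,2,4,7,8,9}  [accepting]
'd' @ 5: {1,2,4,7,8,9}  [accepting]
end set {1,2,4,7,8,9} — state 1 in

Answer: ACCEPT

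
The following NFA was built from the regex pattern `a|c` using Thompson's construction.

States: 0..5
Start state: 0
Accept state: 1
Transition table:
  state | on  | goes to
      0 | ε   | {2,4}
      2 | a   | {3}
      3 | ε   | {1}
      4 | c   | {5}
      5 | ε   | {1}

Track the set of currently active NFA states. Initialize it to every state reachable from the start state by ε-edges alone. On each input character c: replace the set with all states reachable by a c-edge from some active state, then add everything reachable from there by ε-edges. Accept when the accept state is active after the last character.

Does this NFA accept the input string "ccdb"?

Answer: REJECT

Steps:
initial (ε-close {0}): {0,2,4}
'c' @ 1: {1,5}  (accept∈set)
'c' @ 2: {}  — dead — no transitions
rest 'db' ignored (set empty)
after full input: {}  (accept=1 not in)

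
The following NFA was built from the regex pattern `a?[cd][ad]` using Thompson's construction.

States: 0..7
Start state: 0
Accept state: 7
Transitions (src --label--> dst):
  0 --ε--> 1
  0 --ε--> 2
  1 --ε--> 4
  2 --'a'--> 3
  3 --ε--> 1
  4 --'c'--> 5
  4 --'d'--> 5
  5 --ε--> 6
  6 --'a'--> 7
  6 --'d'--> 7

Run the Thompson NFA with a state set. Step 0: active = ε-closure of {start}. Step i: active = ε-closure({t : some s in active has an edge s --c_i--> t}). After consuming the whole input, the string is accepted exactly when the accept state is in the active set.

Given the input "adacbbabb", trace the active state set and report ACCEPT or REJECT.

S₀ = ε-closure({0}) = {0,1,2,4}
'a' @ 1: {1,3,4}
'd' @ 2: {5,6}
'a' @ 3: {7}  (accept∈set)
'c' @ 4: {}  — dead — no transitions
rest 'bbabb' ignored (set empty)
after full input: {}  (accept=7 not in)

Answer: REJECT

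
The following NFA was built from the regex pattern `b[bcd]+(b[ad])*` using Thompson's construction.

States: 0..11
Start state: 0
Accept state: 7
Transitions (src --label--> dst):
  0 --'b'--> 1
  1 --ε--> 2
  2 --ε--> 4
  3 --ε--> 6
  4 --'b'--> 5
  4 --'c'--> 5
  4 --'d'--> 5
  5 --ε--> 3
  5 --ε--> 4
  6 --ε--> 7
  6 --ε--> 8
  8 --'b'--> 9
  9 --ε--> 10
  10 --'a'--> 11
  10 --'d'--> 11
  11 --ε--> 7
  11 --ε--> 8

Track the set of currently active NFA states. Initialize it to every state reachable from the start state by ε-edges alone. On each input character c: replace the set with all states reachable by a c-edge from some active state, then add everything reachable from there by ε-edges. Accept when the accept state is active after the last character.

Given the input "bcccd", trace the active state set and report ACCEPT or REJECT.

S₀ = ε-closure({0}) = {0}
'b' @ 1: {1,2,4}
'c' @ 2: {3,4,5,6,7,8}  ✓accept
'c' @ 3: {3,4,5,6,7,8}  ✓accept
'c' @ 4: {3,4,5,6,7,8}  ✓accept
'd' @ 5: {3,4,5,6,7,8}  ✓accept
end set {3,4,5,6,7,8} — state 7 in

Answer: ACCEPT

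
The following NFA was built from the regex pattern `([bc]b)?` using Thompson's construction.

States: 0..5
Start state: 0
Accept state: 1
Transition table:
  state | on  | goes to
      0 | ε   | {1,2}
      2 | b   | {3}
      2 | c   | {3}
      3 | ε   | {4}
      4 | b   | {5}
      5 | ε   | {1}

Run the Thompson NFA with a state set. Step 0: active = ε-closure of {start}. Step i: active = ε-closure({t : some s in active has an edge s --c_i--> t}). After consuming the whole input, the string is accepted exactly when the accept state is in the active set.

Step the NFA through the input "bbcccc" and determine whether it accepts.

Answer: REJECT

Derivation:
start: ε-closure({0}) = {0,1,2}
'b' @ 1: {3,4}
'b' @ 2: {1,5}  (accept∈set)
'c' @ 3: {}  — state set empty
rest 'ccc' ignored (set empty)
end set {} — state 1 not in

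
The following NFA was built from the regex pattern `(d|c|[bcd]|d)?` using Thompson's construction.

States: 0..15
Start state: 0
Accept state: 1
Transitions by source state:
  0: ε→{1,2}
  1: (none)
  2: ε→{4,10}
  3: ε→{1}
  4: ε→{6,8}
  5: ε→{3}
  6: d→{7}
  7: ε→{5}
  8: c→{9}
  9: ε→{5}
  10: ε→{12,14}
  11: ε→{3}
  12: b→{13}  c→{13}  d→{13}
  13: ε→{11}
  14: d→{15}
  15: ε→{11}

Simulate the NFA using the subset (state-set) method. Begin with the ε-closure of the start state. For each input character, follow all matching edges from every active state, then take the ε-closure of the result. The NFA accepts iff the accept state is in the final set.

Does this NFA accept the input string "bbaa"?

Answer: REJECT

Derivation:
initial (ε-close {0}): {0,1,2,4,6,8,10,12,14}
'b' @ 1: {1,3,11,13}  (accept∈set)
'b' @ 2: {}  — no active states
rest 'aa' ignored (set empty)
after full input: {}  (accept=1 not in)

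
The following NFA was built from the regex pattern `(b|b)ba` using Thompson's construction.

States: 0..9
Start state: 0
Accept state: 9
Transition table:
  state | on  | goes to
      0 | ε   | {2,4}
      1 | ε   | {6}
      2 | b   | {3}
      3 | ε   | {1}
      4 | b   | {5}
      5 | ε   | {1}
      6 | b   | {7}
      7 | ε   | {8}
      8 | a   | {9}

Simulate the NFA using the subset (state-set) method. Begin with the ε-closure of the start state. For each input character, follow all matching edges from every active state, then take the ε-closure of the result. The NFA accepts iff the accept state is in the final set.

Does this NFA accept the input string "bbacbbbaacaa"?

Answer: REJECT

Trace:
initial (ε-close {0}): {0,2,4}
'b' @ 1: {1,3,5,6}
'b' @ 2: {7,8}
'a' @ 3: {9}  [accepting]
'c' @ 4: {}  — no active states
rest 'bbbaacaa' ignored (set empty)
end set {} — state 9 not in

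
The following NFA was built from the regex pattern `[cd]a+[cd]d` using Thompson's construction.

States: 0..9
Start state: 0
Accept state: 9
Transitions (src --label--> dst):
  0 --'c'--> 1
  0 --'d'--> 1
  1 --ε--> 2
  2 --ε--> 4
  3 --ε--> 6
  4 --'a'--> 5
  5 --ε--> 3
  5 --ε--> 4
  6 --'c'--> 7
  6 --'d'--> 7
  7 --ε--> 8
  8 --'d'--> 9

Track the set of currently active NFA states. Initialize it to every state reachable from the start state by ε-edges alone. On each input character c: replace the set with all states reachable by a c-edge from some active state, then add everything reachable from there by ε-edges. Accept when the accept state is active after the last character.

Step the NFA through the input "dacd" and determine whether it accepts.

S₀ = ε-closure({0}) = {0}
'd' @ 1: {1,2,4}
'a' @ 2: {3,4,5,6}
'c' @ 3: {7,8}
'd' @ 4: {9}  ✓accept
after full input: {9}  (accept=9 in)

Answer: ACCEPT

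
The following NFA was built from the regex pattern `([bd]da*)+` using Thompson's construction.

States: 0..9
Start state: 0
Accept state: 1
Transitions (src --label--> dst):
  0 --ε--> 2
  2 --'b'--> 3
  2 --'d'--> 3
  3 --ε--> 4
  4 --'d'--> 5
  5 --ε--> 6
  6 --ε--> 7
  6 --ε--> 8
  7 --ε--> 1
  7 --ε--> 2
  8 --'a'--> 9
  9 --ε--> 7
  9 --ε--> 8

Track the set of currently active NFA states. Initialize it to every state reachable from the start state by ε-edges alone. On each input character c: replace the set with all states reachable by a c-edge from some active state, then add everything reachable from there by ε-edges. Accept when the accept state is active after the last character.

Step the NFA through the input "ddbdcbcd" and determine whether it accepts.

start: ε-closure({0}) = {0,2}
'd' @ 1: {3,4}
'd' @ 2: {1,2,5,6,7,8}  ✓accept
'b' @ 3: {3,4}
'd' @ 4: {1,2,5,6,7,8}  ✓accept
'c' @ 5: {}  — dead — no transitions
rest 'bcd' ignored (set empty)
after full input: {}  (accept=1 not in)

Answer: REJECT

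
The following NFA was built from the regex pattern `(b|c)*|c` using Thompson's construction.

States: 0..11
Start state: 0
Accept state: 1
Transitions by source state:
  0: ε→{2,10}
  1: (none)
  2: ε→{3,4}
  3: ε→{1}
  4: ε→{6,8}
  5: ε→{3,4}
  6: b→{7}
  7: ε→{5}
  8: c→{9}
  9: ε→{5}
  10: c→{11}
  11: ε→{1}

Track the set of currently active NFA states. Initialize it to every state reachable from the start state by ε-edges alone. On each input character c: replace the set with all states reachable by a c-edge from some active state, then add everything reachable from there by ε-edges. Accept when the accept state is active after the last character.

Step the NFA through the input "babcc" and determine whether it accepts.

initial (ε-close {0}): {0,1,2,3,4,6,8,10}
'b' @ 1: {1,3,4,5,6,7,8}  ✓accept
'a' @ 2: {}  — no active states
rest 'bcc' ignored (set empty)
final: {}; accept 1 not in set

Answer: REJECT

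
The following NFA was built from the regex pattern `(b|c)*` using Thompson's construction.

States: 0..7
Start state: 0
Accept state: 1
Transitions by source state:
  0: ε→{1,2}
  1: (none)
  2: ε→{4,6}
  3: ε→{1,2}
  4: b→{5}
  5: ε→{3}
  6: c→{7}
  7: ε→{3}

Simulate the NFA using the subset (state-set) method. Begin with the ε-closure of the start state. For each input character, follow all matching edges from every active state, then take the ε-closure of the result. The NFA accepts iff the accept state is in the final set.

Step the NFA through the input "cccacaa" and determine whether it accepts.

Answer: REJECT

Derivation:
S₀ = ε-closure({0}) = {0,1,2,4,6}
'c' @ 1: {1,2,3,4,6,7}  [accepting]
'c' @ 2: {1,2,3,4,6,7}  [accepting]
'c' @ 3: {1,2,3,4,6,7}  [accepting]
'a' @ 4: {}  — state set empty
rest 'caa' ignored (set empty)
after full input: {}  (accept=1 not in)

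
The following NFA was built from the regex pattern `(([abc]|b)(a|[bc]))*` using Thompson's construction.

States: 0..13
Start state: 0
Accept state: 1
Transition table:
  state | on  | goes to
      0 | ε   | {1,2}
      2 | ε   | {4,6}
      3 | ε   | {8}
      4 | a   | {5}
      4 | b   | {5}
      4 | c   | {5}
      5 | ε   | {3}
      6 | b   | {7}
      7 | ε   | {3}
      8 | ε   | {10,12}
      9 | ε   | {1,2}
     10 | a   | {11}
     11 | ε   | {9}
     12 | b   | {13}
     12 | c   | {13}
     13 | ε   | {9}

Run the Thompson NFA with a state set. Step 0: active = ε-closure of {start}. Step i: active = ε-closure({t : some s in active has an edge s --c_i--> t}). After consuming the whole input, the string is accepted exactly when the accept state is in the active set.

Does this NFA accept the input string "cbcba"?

Answer: REJECT

Trace:
start: ε-closure({0}) = {0,1,2,4,6}
'c' @ 1: {3,5,8,10,12}
'b' @ 2: {1,2,4,6,9,13}  (accept∈set)
'c' @ 3: {3,5,8,10,12}
'b' @ 4: {1,2,4,6,9,13}  (accept∈set)
'a' @ 5: {3,5,8,10,12}
after full input: {3,5,8,10,12}  (accept=1 not in)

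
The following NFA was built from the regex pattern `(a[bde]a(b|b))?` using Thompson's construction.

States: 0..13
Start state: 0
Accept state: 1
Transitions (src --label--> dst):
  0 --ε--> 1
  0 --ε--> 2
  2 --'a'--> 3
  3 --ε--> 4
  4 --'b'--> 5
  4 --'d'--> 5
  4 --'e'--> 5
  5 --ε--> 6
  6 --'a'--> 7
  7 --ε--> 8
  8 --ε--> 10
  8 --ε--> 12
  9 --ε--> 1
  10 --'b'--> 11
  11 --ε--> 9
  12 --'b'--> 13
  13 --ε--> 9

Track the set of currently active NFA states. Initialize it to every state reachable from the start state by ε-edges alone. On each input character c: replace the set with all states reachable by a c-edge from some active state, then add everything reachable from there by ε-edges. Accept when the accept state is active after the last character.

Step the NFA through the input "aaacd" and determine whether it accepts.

initial (ε-close {0}): {0,1,2}
'a' @ 1: {3,4}
'a' @ 2: {}  — state set empty
rest 'acd' ignored (set empty)
after full input: {}  (accept=1 not in)

Answer: REJECT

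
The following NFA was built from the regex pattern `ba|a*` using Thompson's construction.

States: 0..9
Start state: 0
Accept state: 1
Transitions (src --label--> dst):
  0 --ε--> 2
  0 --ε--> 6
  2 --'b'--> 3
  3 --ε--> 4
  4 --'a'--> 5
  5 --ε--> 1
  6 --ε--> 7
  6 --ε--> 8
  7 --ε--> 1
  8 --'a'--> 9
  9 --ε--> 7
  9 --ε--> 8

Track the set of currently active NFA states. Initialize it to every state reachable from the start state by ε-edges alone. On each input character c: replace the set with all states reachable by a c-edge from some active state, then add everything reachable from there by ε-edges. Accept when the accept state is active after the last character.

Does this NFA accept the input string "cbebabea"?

start: ε-closure({0}) = {0,1,2,6,7,8}
'c' @ 1: {}  — no active states
rest 'bebabea' ignored (set empty)
after full input: {}  (accept=1 not in)

Answer: REJECT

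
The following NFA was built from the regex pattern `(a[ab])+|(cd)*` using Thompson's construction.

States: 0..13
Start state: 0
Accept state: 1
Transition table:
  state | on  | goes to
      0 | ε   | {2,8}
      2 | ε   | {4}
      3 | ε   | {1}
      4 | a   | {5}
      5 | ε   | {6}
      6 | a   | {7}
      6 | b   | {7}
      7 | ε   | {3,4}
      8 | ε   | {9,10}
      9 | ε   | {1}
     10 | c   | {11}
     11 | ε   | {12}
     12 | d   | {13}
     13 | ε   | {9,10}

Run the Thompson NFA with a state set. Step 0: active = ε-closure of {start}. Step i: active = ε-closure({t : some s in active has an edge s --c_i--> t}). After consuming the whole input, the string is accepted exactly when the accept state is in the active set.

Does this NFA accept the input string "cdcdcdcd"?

start: ε-closure({0}) = {0,1,2,4,8,9,10}
'c' @ 1: {11,12}
'd' @ 2: {1,9,10,13}  [accepting]
'c' @ 3: {11,12}
'd' @ 4: {1,9,10,13}  [accepting]
'c' @ 5: {11,12}
'd' @ 6: {1,9,10,13}  [accepting]
'c' @ 7: {11,12}
'd' @ 8: {1,9,10,13}  [accepting]
final: {1,9,10,13}; accept 1 in set

Answer: ACCEPT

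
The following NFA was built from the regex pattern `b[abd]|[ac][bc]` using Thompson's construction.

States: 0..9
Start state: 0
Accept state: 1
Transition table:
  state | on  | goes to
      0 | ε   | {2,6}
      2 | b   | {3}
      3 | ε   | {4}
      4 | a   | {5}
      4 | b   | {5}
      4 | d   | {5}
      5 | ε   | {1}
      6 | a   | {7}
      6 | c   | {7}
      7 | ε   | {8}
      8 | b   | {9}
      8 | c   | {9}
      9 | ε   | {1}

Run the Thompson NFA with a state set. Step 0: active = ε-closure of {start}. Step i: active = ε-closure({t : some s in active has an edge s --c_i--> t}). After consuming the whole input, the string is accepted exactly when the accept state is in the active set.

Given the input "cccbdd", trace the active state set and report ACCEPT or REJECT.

Answer: REJECT

Trace:
start: ε-closure({0}) = {0,2,6}
'c' @ 1: {7,8}
'c' @ 2: {1,9}  [accepting]
'c' @ 3: {}  — dead — no transitions
rest 'bdd' ignored (set empty)
final: {}; accept 1 not in set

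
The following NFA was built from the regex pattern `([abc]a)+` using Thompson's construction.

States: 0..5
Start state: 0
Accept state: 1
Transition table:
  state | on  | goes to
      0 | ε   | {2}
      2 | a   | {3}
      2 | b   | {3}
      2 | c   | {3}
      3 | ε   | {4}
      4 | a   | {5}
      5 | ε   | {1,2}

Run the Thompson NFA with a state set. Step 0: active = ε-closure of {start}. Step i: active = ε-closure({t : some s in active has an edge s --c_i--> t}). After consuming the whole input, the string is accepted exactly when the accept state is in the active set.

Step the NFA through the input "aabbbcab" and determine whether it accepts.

S₀ = ε-closure({0}) = {0,2}
'a' @ 1: {3,4}
'a' @ 2: {1,2,5}  [accepting]
'b' @ 3: {3,4}
'b' @ 4: {}  — state set empty
rest 'bcab' ignored (set empty)
end set {} — state 1 not in

Answer: REJECT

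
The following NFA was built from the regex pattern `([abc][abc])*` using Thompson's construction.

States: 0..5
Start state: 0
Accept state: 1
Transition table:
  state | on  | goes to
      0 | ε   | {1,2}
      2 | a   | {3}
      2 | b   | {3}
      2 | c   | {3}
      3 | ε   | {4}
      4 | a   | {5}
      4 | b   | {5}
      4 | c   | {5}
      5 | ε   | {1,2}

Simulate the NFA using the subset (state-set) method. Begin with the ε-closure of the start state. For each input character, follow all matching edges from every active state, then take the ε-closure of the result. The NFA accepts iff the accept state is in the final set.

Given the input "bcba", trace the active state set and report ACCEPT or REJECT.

Answer: ACCEPT

Trace:
initial (ε-close {0}): {0,1,2}
'b' @ 1: {3,4}
'c' @ 2: {1,2,5}  ✓accept
'b' @ 3: {3,4}
'a' @ 4: {1,2,5}  ✓accept
after full input: {1,2,5}  (accept=1 in)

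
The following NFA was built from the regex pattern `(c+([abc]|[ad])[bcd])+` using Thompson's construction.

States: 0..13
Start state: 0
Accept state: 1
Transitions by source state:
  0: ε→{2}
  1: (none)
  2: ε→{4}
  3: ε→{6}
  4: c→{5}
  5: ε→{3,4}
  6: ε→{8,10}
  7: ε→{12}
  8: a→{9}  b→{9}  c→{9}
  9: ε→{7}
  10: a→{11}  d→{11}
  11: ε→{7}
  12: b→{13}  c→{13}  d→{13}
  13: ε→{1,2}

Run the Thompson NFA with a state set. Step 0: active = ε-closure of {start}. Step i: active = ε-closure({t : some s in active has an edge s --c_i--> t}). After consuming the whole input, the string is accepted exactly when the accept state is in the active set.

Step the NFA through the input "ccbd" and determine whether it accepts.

S₀ = ε-closure({0}) = {0,2,4}
'c' @ 1: {3,4,5,6,8,10}
'c' @ 2: {3,4,5,6,7,8,9,10,12}
'b' @ 3: {1,2,4,7,9,12,13}  [accepting]
'd' @ 4: {1,2,4,13}  [accepting]
after full input: {1,2,4,13}  (accept=1 in)

Answer: ACCEPT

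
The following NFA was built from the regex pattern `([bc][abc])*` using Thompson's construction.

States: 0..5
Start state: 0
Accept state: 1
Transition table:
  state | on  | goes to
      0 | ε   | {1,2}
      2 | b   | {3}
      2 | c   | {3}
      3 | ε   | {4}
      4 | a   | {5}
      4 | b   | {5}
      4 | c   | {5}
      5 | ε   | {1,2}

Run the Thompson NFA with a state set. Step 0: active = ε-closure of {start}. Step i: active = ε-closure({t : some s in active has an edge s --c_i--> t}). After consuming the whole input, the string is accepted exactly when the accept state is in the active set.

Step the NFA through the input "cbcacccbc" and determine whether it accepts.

Answer: REJECT

Trace:
initial (ε-close {0}): {0,1,2}
'c' @ 1: {3,4}
'b' @ 2: {1,2,5}  (accept∈set)
'c' @ 3: {3,4}
'a' @ 4: {1,2,5}  (accept∈set)
'c' @ 5: {3,4}
'c' @ 6: {1,2,5}  (accept∈set)
'c' @ 7: {3,4}
'b' @ 8: {1,2,5}  (accept∈set)
'c' @ 9: {3,4}
end set {3,4} — state 1 not in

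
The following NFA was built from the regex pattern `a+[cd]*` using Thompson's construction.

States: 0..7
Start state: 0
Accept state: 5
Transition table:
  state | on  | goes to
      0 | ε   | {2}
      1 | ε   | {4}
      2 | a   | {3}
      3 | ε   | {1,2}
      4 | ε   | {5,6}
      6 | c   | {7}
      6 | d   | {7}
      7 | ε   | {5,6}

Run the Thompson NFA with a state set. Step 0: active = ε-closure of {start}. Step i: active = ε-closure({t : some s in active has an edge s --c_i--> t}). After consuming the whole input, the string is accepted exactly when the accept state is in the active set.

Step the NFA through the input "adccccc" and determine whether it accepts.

start: ε-closure({0}) = {0,2}
'a' @ 1: {1,2,3,4,5,6}  [accepting]
'd' @ 2: {5,6,7}  [accepting]
'c' @ 3: {5,6,7}  [accepting]
'c' @ 4: {5,6,7}  [accepting]
'c' @ 5: {5,6,7}  [accepting]
'c' @ 6: {5,6,7}  [accepting]
'c' @ 7: {5,6,7}  [accepting]
end set {5,6,7} — state 5 in

Answer: ACCEPT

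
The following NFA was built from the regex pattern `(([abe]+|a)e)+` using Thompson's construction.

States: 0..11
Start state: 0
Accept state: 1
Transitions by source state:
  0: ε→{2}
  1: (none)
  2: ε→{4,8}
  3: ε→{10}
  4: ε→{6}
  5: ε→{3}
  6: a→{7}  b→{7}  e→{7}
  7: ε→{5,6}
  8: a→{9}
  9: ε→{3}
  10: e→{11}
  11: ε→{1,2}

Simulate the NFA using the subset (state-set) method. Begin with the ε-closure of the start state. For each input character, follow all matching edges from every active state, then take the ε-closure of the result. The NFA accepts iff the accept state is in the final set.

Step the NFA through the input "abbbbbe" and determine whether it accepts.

Answer: ACCEPT

Trace:
S₀ = ε-closure({0}) = {0,2,4,6,8}
'a' @ 1: {3,5,6,7,9,10}
'b' @ 2: {3,5,6,7,10}
'b' @ 3: {3,5,6,7,10}
'b' @ 4: {3,5,6,7,10}
'b' @ 5: {3,5,6,7,10}
'b' @ 6: {3,5,6,7,10}
'e' @ 7: {1,2,3,4,5,6,7,8,10,11}  [accepting]
after full input: {1,2,3,4,5,6,7,8,10,11}  (accept=1 in)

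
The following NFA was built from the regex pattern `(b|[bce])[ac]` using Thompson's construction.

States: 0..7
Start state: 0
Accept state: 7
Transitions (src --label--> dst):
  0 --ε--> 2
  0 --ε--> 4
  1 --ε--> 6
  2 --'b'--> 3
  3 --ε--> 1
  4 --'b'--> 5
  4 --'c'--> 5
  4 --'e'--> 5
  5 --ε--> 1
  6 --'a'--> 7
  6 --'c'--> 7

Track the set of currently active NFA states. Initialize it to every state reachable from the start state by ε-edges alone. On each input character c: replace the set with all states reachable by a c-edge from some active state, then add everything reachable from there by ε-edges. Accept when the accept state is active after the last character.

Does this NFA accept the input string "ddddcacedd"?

initial (ε-close {0}): {0,2,4}
'd' @ 1: {}  — dead — no transitions
rest 'dddcacedd' ignored (set empty)
final: {}; accept 7 not in set

Answer: REJECT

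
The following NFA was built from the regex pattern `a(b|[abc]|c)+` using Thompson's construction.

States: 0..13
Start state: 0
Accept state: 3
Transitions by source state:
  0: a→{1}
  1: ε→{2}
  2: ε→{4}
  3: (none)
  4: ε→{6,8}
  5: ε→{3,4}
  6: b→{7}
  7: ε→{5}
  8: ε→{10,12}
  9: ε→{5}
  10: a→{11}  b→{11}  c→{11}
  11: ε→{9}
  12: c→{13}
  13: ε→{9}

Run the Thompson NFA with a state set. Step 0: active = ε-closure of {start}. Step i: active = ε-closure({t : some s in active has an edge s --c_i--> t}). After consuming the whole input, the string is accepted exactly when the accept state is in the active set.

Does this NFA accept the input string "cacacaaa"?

Answer: REJECT

Trace:
start: ε-closure({0}) = {0}
'c' @ 1: {}  — state set empty
rest 'acacaaa' ignored (set empty)
final: {}; accept 3 not in set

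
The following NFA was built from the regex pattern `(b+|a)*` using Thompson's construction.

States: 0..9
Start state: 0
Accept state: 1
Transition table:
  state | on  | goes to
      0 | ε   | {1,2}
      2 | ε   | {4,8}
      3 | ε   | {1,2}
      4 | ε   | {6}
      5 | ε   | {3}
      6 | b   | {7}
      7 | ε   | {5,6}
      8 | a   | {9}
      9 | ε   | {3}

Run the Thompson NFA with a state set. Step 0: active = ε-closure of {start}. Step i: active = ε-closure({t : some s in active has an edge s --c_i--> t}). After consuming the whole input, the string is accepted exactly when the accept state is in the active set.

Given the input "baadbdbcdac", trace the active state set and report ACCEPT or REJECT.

initial (ε-close {0}): {0,1,2,4,6,8}
'b' @ 1: {1,2,3,4,5,6,7,8}  ✓accept
'a' @ 2: {1,2,3,4,6,8,9}  ✓accept
'a' @ 3: {1,2,3,4,6,8,9}  ✓accept
'd' @ 4: {}  — dead — no transitions
rest 'bdbcdac' ignored (set empty)
after full input: {}  (accept=1 not in)

Answer: REJECT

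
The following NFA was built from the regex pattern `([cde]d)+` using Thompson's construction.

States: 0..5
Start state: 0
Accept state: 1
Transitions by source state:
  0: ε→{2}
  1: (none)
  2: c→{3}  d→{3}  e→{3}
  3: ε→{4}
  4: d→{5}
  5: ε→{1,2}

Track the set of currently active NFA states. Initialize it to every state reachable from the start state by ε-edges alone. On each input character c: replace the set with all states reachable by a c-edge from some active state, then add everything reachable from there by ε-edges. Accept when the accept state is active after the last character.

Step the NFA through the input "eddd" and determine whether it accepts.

Answer: ACCEPT

Derivation:
start: ε-closure({0}) = {0,2}
'e' @ 1: {3,4}
'd' @ 2: {1,2,5}  [accepting]
'd' @ 3: {3,4}
'd' @ 4: {1,2,5}  [accepting]
end set {1,2,5} — state 1 in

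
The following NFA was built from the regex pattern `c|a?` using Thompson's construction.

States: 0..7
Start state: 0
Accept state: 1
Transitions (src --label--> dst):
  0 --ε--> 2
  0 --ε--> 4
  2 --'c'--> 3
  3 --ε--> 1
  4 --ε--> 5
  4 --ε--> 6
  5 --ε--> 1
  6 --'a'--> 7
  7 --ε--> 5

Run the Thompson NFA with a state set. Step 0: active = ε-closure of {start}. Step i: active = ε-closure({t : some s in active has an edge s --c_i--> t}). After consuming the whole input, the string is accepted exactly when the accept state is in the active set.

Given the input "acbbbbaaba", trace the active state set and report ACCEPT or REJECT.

Answer: REJECT

Steps:
start: ε-closure({0}) = {0,1,2,4,5,6}
'a' @ 1: {1,5,7}  [accepting]
'c' @ 2: {}  — state set empty
rest 'bbbbaaba' ignored (set empty)
end set {} — state 1 not in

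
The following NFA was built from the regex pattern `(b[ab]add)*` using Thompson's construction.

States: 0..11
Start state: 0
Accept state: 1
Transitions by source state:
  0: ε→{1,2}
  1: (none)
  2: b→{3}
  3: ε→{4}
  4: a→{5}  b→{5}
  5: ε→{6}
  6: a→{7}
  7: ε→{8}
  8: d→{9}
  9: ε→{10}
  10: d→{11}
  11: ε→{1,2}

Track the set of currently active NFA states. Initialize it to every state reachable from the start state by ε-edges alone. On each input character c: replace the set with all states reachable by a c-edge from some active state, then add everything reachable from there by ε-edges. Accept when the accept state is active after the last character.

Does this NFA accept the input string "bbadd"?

S₀ = ε-closure({0}) = {0,1,2}
'b' @ 1: {3,4}
'b' @ 2: {5,6}
'a' @ 3: {7,8}
'd' @ 4: {9,10}
'd' @ 5: {1,2,11}  ✓accept
end set {1,2,11} — state 1 in

Answer: ACCEPT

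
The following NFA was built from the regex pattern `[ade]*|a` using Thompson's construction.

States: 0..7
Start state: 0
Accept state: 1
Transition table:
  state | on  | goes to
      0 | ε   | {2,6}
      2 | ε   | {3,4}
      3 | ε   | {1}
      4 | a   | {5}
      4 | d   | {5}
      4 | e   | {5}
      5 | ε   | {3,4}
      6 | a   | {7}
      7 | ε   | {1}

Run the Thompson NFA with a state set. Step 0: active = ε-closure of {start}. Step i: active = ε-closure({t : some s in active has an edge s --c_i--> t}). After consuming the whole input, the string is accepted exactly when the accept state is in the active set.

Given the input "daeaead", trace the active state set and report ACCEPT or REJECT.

Answer: ACCEPT

Trace:
initial (ε-close {0}): {0,1,2,3,4,6}
'd' @ 1: {1,3,4,5}  ✓accept
'a' @ 2: {1,3,4,5}  ✓accept
'e' @ 3: {1,3,4,5}  ✓accept
'a' @ 4: {1,3,4,5}  ✓accept
'e' @ 5: {1,3,4,5}  ✓accept
'a' @ 6: {1,3,4,5}  ✓accept
'd' @ 7: {1,3,4,5}  ✓accept
after full input: {1,3,4,5}  (accept=1 in)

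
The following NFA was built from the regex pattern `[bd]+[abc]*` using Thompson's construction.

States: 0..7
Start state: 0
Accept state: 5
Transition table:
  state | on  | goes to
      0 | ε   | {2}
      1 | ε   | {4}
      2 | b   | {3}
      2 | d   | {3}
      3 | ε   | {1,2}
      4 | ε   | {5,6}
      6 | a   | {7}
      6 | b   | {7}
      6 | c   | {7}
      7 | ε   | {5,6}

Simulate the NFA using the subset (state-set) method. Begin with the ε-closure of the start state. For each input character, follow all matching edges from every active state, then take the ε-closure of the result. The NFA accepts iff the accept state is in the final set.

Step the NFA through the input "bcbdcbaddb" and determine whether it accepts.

start: ε-closure({0}) = {0,2}
'b' @ 1: {1,2,3,4,5,6}  [accepting]
'c' @ 2: {5,6,7}  [accepting]
'b' @ 3: {5,6,7}  [accepting]
'd' @ 4: {}  — dead — no transitions
rest 'cbaddb' ignored (set empty)
final: {}; accept 5 not in set

Answer: REJECT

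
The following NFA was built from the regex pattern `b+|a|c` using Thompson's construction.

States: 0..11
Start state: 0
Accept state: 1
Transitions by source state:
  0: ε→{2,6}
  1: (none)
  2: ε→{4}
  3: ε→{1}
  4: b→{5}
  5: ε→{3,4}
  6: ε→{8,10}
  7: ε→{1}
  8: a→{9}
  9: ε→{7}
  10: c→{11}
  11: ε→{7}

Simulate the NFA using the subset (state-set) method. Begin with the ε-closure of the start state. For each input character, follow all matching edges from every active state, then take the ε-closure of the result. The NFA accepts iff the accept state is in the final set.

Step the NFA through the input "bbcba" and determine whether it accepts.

S₀ = ε-closure({0}) = {0,2,4,6,8,10}
'b' @ 1: {1,3,4,5}  [accepting]
'b' @ 2: {1,3,4,5}  [accepting]
'c' @ 3: {}  — no active states
rest 'ba' ignored (set empty)
end set {} — state 1 not in

Answer: REJECT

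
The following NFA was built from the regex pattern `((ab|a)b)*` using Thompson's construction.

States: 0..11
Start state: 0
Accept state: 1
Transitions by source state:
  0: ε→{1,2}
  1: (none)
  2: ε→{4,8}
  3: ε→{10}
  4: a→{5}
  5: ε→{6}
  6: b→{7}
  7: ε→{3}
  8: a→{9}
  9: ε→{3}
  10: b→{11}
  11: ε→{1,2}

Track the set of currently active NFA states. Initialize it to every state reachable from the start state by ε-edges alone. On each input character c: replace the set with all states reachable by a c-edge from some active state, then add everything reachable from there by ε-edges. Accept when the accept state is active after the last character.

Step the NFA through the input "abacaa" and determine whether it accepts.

start: ε-closure({0}) = {0,1,2,4,8}
'a' @ 1: {3,5,6,9,10}
'b' @ 2: {1,2,3,4,7,8,10,11}  (accept∈set)
'a' @ 3: {3,5,6,9,10}
'c' @ 4: {}  — no active states
rest 'aa' ignored (set empty)
end set {} — state 1 not in

Answer: REJECT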